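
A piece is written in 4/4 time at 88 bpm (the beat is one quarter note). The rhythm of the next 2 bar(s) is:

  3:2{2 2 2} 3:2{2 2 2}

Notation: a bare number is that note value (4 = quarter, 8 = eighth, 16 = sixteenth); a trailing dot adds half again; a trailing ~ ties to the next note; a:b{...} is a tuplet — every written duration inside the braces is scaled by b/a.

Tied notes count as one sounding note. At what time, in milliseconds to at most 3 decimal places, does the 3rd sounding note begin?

note 3 onset = 8/3b = 1818.182ms

1. 0.0ms @ 0 + 909.091ms (4/3)
2. 909.091ms @ 4/3 + 909.091ms (4/3)
3. 1818.182ms @ 8/3 + 909.091ms (4/3)
4. 2727.273ms @ 4 + 909.091ms (4/3)
5. 3636.364ms @ 16/3 + 909.091ms (4/3)
6. 4545.455ms @ 20/3 + 909.091ms (4/3)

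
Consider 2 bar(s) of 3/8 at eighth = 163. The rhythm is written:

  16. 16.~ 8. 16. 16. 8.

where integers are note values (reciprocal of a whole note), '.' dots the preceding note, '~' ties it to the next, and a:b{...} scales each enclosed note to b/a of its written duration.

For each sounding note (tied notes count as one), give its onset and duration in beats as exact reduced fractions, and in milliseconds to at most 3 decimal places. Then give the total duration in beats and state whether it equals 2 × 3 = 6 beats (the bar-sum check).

1) 0.0ms=0b +276.074ms=3/4b
2) 276.074ms=3/4b +828.221ms=9/4b
3) 1104.294ms=3b +276.074ms=3/4b
4) 1380.368ms=15/4b +276.074ms=3/4b
5) 1656.442ms=9/2b +552.147ms=3/2b
Σ=6b of 6 (163bpm 3/8) — PASS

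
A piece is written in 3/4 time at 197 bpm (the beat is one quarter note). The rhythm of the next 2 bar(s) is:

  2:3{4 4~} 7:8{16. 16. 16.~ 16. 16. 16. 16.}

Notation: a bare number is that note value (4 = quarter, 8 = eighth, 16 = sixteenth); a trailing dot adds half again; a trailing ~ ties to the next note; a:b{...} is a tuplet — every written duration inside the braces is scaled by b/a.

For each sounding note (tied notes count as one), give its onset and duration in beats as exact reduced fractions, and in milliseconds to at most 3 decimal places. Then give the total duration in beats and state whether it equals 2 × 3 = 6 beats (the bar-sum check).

1) 0.0ms=0b +456.853ms=3/2b
2) 456.853ms=3/2b +587.382ms=27/14b
3) 1044.235ms=24/7b +130.529ms=3/7b
4) 1174.764ms=27/7b +261.059ms=6/7b
5) 1435.823ms=33/7b +130.529ms=3/7b
6) 1566.352ms=36/7b +130.529ms=3/7b
7) 1696.882ms=39/7b +130.529ms=3/7b
Σ=6b of 6 (197bpm 3/4) — PASS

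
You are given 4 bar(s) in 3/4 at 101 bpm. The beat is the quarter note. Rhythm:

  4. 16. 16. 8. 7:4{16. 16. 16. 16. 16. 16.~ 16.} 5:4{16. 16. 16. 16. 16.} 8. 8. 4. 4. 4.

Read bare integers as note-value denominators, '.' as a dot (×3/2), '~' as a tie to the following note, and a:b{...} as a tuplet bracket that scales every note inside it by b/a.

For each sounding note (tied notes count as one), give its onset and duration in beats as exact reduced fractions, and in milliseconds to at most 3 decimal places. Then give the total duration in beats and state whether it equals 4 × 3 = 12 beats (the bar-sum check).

1) 0.0ms=0b +891.089ms=3/2b
2) 891.089ms=3/2b +222.772ms=3/8b
3) 1113.861ms=15/8b +222.772ms=3/8b
4) 1336.634ms=9/4b +445.545ms=3/4b
5) 1782.178ms=3b +127.298ms=3/14b
6) 1909.477ms=45/14b +127.298ms=3/14b
7) 2036.775ms=24/7b +127.298ms=3/14b
8) 2164.074ms=51/14b +127.298ms=3/14b
9) 2291.372ms=27/7b +127.298ms=3/14b
10) 2418.67ms=57/14b +254.597ms=3/7b
11) 2673.267ms=9/2b +178.218ms=3/10b
12) 2851.485ms=24/5b +178.218ms=3/10b
13) 3029.703ms=51/10b +178.218ms=3/10b
14) 3207.921ms=27/5b +178.218ms=3/10b
15) 3386.139ms=57/10b +178.218ms=3/10b
16) 3564.356ms=6b +445.545ms=3/4b
17) 4009.901ms=27/4b +445.545ms=3/4b
18) 4455.446ms=15/2b +891.089ms=3/2b
19) 5346.535ms=9b +891.089ms=3/2b
20) 6237.624ms=21/2b +891.089ms=3/2b
Σ=12b of 12 (101bpm 3/4) — PASS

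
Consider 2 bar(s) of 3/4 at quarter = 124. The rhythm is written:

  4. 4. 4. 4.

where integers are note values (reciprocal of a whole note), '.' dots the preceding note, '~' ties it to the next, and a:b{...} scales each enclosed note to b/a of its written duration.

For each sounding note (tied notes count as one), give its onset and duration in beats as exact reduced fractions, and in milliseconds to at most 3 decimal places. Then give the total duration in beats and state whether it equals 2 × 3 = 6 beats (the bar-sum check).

1) 0.0ms=0b +725.806ms=3/2b
2) 725.806ms=3/2b +725.806ms=3/2b
3) 1451.613ms=3b +725.806ms=3/2b
4) 2177.419ms=9/2b +725.806ms=3/2b
Σ=6b of 6 (124bpm 3/4) — PASS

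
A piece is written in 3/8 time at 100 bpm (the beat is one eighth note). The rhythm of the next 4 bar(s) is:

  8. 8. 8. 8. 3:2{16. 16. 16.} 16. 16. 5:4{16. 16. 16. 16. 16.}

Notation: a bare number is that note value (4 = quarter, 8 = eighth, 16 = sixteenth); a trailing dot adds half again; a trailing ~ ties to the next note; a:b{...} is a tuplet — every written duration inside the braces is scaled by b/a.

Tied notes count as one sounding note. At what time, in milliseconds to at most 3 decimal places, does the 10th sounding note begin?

1. 0.0ms @ 0 + 900.0ms (3/2)
2. 900.0ms @ 3/2 + 900.0ms (3/2)
3. 1800.0ms @ 3 + 900.0ms (3/2)
4. 2700.0ms @ 9/2 + 900.0ms (3/2)
5. 3600.0ms @ 6 + 300.0ms (1/2)
6. 3900.0ms @ 13/2 + 300.0ms (1/2)
7. 4200.0ms @ 7 + 300.0ms (1/2)
8. 4500.0ms @ 15/2 + 450.0ms (3/4)
9. 4950.0ms @ 33/4 + 450.0ms (3/4)
10. 5400.0ms @ 9 + 360.0ms (3/5)
11. 5760.0ms @ 48/5 + 360.0ms (3/5)
12. 6120.0ms @ 51/5 + 360.0ms (3/5)
13. 6480.0ms @ 54/5 + 360.0ms (3/5)
14. 6840.0ms @ 57/5 + 360.0ms (3/5)

note 10 onset = 9b = 5400.0ms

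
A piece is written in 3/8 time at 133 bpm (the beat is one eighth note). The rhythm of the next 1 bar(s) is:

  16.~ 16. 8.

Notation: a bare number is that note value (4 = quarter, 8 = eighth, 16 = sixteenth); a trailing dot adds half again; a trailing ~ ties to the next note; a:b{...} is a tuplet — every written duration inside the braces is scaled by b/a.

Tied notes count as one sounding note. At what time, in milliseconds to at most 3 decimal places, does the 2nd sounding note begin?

1. 0.0ms @ 0 + 676.692ms (3/2)
2. 676.692ms @ 3/2 + 676.692ms (3/2)

note 2 onset = 3/2b = 676.692ms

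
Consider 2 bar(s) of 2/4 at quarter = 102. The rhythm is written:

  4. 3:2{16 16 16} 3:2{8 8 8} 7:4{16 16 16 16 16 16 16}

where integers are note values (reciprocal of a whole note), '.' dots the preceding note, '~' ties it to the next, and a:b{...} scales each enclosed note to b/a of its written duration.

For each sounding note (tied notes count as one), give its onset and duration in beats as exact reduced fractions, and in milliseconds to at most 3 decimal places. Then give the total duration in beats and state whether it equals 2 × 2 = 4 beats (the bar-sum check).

1) 0.0ms=0b +882.353ms=3/2b
2) 882.353ms=3/2b +98.039ms=1/6b
3) 980.392ms=5/3b +98.039ms=1/6b
4) 1078.431ms=11/6b +98.039ms=1/6b
5) 1176.471ms=2b +196.078ms=1/3b
6) 1372.549ms=7/3b +196.078ms=1/3b
7) 1568.627ms=8/3b +196.078ms=1/3b
8) 1764.706ms=3b +84.034ms=1/7b
9) 1848.739ms=22/7b +84.034ms=1/7b
10) 1932.773ms=23/7b +84.034ms=1/7b
11) 2016.807ms=24/7b +84.034ms=1/7b
12) 2100.84ms=25/7b +84.034ms=1/7b
13) 2184.874ms=26/7b +84.034ms=1/7b
14) 2268.908ms=27/7b +84.034ms=1/7b
Σ=4b of 4 (102bpm 2/4) — PASS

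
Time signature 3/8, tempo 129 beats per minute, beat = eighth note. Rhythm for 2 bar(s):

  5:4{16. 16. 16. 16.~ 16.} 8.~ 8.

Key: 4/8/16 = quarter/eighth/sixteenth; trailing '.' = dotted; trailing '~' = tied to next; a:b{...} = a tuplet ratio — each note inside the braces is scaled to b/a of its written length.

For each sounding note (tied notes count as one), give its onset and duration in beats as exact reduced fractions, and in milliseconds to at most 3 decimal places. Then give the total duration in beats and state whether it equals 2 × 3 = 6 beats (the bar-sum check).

1) 0.0ms=0b +279.07ms=3/5b
2) 279.07ms=3/5b +279.07ms=3/5b
3) 558.14ms=6/5b +279.07ms=3/5b
4) 837.209ms=9/5b +558.14ms=6/5b
5) 1395.349ms=3b +1395.349ms=3b
Σ=6b of 6 (129bpm 3/8) — PASS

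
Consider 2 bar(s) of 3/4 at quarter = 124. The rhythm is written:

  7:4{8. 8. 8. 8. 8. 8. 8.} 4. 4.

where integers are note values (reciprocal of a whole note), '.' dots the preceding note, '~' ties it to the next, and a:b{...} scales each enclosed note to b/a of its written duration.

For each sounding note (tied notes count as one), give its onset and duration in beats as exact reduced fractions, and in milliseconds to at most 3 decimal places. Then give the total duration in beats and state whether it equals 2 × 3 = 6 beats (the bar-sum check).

1) 0.0ms=0b +207.373ms=3/7b
2) 207.373ms=3/7b +207.373ms=3/7b
3) 414.747ms=6/7b +207.373ms=3/7b
4) 622.12ms=9/7b +207.373ms=3/7b
5) 829.493ms=12/7b +207.373ms=3/7b
6) 1036.866ms=15/7b +207.373ms=3/7b
7) 1244.24ms=18/7b +207.373ms=3/7b
8) 1451.613ms=3b +725.806ms=3/2b
9) 2177.419ms=9/2b +725.806ms=3/2b
Σ=6b of 6 (124bpm 3/4) — PASS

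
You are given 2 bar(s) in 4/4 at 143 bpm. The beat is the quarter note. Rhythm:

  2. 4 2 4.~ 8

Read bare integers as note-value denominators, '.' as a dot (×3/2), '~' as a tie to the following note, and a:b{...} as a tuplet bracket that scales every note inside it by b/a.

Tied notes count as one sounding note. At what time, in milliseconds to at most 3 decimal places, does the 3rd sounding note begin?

note 3 onset = 4b = 1678.322ms

1. 0.0ms @ 0 + 1258.741ms (3)
2. 1258.741ms @ 3 + 419.58ms (1)
3. 1678.322ms @ 4 + 839.161ms (2)
4. 2517.483ms @ 6 + 839.161ms (2)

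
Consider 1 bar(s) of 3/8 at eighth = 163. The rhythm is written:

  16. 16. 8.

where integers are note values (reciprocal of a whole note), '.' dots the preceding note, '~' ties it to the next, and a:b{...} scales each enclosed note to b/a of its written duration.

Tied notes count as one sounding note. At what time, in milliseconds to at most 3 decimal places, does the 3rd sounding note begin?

1. 0.0ms @ 0 + 276.074ms (3/4)
2. 276.074ms @ 3/4 + 276.074ms (3/4)
3. 552.147ms @ 3/2 + 552.147ms (3/2)

note 3 onset = 3/2b = 552.147ms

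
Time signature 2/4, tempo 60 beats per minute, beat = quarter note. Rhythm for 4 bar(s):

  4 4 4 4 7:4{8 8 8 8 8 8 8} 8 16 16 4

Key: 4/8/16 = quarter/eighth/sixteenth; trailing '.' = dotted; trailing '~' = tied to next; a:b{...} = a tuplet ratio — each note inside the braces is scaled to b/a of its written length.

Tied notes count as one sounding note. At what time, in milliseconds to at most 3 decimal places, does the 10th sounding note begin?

1. 0.0ms @ 0 + 1000.0ms (1)
2. 1000.0ms @ 1 + 1000.0ms (1)
3. 2000.0ms @ 2 + 1000.0ms (1)
4. 3000.0ms @ 3 + 1000.0ms (1)
5. 4000.0ms @ 4 + 285.714ms (2/7)
6. 4285.714ms @ 30/7 + 285.714ms (2/7)
7. 4571.429ms @ 32/7 + 285.714ms (2/7)
8. 4857.143ms @ 34/7 + 285.714ms (2/7)
9. 5142.857ms @ 36/7 + 285.714ms (2/7)
10. 5428.571ms @ 38/7 + 285.714ms (2/7)
11. 5714.286ms @ 40/7 + 285.714ms (2/7)
12. 6000.0ms @ 6 + 500.0ms (1/2)
13. 6500.0ms @ 13/2 + 250.0ms (1/4)
14. 6750.0ms @ 27/4 + 250.0ms (1/4)
15. 7000.0ms @ 7 + 1000.0ms (1)

note 10 onset = 38/7b = 5428.571ms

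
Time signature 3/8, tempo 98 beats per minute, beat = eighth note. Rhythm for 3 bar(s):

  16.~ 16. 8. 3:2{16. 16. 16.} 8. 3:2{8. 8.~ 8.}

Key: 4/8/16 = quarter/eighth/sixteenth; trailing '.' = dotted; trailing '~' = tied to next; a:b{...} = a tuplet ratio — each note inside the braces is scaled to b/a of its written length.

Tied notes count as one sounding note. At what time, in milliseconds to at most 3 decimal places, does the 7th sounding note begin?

1. 0.0ms @ 0 + 918.367ms (3/2)
2. 918.367ms @ 3/2 + 918.367ms (3/2)
3. 1836.735ms @ 3 + 306.122ms (1/2)
4. 2142.857ms @ 7/2 + 306.122ms (1/2)
5. 2448.98ms @ 4 + 306.122ms (1/2)
6. 2755.102ms @ 9/2 + 918.367ms (3/2)
7. 3673.469ms @ 6 + 612.245ms (1)
8. 4285.714ms @ 7 + 1224.49ms (2)

note 7 onset = 6b = 3673.469ms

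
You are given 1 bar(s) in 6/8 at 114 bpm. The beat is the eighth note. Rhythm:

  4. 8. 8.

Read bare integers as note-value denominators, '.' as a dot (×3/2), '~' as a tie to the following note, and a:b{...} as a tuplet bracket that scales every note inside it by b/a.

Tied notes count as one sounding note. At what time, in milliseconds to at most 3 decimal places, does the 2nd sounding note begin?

note 2 onset = 3b = 1578.947ms

1. 0.0ms @ 0 + 1578.947ms (3)
2. 1578.947ms @ 3 + 789.474ms (3/2)
3. 2368.421ms @ 9/2 + 789.474ms (3/2)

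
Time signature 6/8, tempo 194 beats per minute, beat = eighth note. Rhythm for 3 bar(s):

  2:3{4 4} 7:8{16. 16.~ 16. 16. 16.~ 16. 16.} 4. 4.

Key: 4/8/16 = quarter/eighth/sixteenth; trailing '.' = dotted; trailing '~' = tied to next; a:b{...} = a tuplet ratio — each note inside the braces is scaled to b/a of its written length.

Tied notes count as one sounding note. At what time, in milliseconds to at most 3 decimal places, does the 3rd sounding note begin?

1. 0.0ms @ 0 + 927.835ms (3)
2. 927.835ms @ 3 + 927.835ms (3)
3. 1855.67ms @ 6 + 265.096ms (6/7)
4. 2120.766ms @ 48/7 + 530.191ms (12/7)
5. 2650.957ms @ 60/7 + 265.096ms (6/7)
6. 2916.053ms @ 66/7 + 530.191ms (12/7)
7. 3446.244ms @ 78/7 + 265.096ms (6/7)
8. 3711.34ms @ 12 + 927.835ms (3)
9. 4639.175ms @ 15 + 927.835ms (3)

note 3 onset = 6b = 1855.67ms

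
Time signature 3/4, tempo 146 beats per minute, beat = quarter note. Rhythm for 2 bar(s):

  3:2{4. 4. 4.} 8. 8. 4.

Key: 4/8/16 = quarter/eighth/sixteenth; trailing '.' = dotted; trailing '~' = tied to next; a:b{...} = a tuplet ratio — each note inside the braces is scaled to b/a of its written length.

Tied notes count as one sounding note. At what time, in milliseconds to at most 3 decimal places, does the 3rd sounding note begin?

1. 0.0ms @ 0 + 410.959ms (1)
2. 410.959ms @ 1 + 410.959ms (1)
3. 821.918ms @ 2 + 410.959ms (1)
4. 1232.877ms @ 3 + 308.219ms (3/4)
5. 1541.096ms @ 15/4 + 308.219ms (3/4)
6. 1849.315ms @ 9/2 + 616.438ms (3/2)

note 3 onset = 2b = 821.918ms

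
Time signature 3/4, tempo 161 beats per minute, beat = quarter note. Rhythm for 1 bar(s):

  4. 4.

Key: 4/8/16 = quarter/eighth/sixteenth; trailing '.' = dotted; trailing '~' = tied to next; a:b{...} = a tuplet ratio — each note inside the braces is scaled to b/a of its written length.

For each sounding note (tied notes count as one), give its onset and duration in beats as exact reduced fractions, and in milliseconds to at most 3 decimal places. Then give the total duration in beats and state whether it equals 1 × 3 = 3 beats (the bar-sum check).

1) 0.0ms=0b +559.006ms=3/2b
2) 559.006ms=3/2b +559.006ms=3/2b
Σ=3b of 3 (161bpm 3/4) — PASS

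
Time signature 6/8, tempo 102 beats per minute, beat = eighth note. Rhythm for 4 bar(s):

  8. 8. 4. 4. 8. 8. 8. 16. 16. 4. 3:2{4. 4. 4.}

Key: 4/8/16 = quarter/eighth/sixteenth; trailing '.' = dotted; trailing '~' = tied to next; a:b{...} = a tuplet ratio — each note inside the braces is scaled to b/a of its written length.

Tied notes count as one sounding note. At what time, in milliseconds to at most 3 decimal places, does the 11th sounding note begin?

note 11 onset = 18b = 10588.235ms

1. 0.0ms @ 0 + 882.353ms (3/2)
2. 882.353ms @ 3/2 + 882.353ms (3/2)
3. 1764.706ms @ 3 + 1764.706ms (3)
4. 3529.412ms @ 6 + 1764.706ms (3)
5. 5294.118ms @ 9 + 882.353ms (3/2)
6. 6176.471ms @ 21/2 + 882.353ms (3/2)
7. 7058.824ms @ 12 + 882.353ms (3/2)
8. 7941.176ms @ 27/2 + 441.176ms (3/4)
9. 8382.353ms @ 57/4 + 441.176ms (3/4)
10. 8823.529ms @ 15 + 1764.706ms (3)
11. 10588.235ms @ 18 + 1176.471ms (2)
12. 11764.706ms @ 20 + 1176.471ms (2)
13. 12941.176ms @ 22 + 1176.471ms (2)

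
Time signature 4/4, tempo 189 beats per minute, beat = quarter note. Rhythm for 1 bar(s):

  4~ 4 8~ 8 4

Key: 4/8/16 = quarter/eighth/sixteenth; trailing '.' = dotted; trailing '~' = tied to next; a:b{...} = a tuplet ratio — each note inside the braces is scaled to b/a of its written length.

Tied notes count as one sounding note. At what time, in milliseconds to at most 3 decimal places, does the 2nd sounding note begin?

1. 0.0ms @ 0 + 634.921ms (2)
2. 634.921ms @ 2 + 317.46ms (1)
3. 952.381ms @ 3 + 317.46ms (1)

note 2 onset = 2b = 634.921ms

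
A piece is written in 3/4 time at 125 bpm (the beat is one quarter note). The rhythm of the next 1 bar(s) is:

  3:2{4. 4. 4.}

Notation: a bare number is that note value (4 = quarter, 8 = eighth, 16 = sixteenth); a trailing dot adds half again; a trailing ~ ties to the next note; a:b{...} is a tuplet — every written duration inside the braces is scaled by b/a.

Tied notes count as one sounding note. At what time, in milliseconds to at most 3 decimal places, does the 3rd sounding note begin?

note 3 onset = 2b = 960.0ms

1. 0.0ms @ 0 + 480.0ms (1)
2. 480.0ms @ 1 + 480.0ms (1)
3. 960.0ms @ 2 + 480.0ms (1)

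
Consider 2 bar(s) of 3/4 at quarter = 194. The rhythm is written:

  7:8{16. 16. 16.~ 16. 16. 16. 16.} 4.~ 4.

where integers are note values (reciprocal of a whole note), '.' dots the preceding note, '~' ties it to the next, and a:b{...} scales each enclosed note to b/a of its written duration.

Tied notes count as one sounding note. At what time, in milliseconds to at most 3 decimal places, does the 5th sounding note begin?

note 5 onset = 15/7b = 662.739ms

1. 0.0ms @ 0 + 132.548ms (3/7)
2. 132.548ms @ 3/7 + 132.548ms (3/7)
3. 265.096ms @ 6/7 + 265.096ms (6/7)
4. 530.191ms @ 12/7 + 132.548ms (3/7)
5. 662.739ms @ 15/7 + 132.548ms (3/7)
6. 795.287ms @ 18/7 + 132.548ms (3/7)
7. 927.835ms @ 3 + 927.835ms (3)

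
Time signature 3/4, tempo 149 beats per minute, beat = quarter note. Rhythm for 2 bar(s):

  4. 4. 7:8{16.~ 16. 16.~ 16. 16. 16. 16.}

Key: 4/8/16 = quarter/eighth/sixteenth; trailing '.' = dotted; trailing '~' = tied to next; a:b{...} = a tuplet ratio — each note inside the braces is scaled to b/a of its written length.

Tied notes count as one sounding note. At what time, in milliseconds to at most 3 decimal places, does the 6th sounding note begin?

note 6 onset = 36/7b = 2070.949ms

1. 0.0ms @ 0 + 604.027ms (3/2)
2. 604.027ms @ 3/2 + 604.027ms (3/2)
3. 1208.054ms @ 3 + 345.158ms (6/7)
4. 1553.212ms @ 27/7 + 345.158ms (6/7)
5. 1898.37ms @ 33/7 + 172.579ms (3/7)
6. 2070.949ms @ 36/7 + 172.579ms (3/7)
7. 2243.528ms @ 39/7 + 172.579ms (3/7)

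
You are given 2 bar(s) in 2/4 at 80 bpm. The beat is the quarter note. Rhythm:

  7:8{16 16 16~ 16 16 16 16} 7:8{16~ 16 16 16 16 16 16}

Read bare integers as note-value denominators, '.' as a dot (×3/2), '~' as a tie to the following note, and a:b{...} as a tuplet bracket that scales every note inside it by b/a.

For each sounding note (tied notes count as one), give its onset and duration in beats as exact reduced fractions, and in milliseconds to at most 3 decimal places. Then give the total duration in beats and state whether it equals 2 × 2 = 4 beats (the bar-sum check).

1) 0.0ms=0b +214.286ms=2/7b
2) 214.286ms=2/7b +214.286ms=2/7b
3) 428.571ms=4/7b +428.571ms=4/7b
4) 857.143ms=8/7b +214.286ms=2/7b
5) 1071.429ms=10/7b +214.286ms=2/7b
6) 1285.714ms=12/7b +214.286ms=2/7b
7) 1500.0ms=2b +428.571ms=4/7b
8) 1928.571ms=18/7b +214.286ms=2/7b
9) 2142.857ms=20/7b +214.286ms=2/7b
10) 2357.143ms=22/7b +214.286ms=2/7b
11) 2571.429ms=24/7b +214.286ms=2/7b
12) 2785.714ms=26/7b +214.286ms=2/7b
Σ=4b of 4 (80bpm 2/4) — PASS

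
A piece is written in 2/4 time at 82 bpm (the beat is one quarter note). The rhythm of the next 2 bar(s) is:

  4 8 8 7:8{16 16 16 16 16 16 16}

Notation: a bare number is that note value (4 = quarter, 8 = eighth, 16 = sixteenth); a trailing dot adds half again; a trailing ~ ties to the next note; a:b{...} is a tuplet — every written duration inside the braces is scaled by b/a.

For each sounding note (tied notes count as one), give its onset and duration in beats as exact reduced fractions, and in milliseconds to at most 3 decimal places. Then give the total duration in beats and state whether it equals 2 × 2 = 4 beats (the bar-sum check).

1) 0.0ms=0b +731.707ms=1b
2) 731.707ms=1b +365.854ms=1/2b
3) 1097.561ms=3/2b +365.854ms=1/2b
4) 1463.415ms=2b +209.059ms=2/7b
5) 1672.474ms=16/7b +209.059ms=2/7b
6) 1881.533ms=18/7b +209.059ms=2/7b
7) 2090.592ms=20/7b +209.059ms=2/7b
8) 2299.652ms=22/7b +209.059ms=2/7b
9) 2508.711ms=24/7b +209.059ms=2/7b
10) 2717.77ms=26/7b +209.059ms=2/7b
Σ=4b of 4 (82bpm 2/4) — PASS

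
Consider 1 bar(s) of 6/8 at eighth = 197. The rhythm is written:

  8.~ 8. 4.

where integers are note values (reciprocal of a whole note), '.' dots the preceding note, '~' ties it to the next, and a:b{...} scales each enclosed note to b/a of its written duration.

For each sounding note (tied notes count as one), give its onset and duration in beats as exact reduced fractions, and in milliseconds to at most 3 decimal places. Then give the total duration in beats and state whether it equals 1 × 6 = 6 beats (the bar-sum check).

1) 0.0ms=0b +913.706ms=3b
2) 913.706ms=3b +913.706ms=3b
Σ=6b of 6 (197bpm 6/8) — PASS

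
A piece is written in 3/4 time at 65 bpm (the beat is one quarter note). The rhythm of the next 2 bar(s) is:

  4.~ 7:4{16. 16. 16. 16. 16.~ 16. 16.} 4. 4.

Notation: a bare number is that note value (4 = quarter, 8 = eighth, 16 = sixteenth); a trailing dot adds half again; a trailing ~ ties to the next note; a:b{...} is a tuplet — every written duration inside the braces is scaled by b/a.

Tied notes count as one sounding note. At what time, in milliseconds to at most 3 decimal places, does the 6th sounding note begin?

1. 0.0ms @ 0 + 1582.418ms (12/7)
2. 1582.418ms @ 12/7 + 197.802ms (3/14)
3. 1780.22ms @ 27/14 + 197.802ms (3/14)
4. 1978.022ms @ 15/7 + 197.802ms (3/14)
5. 2175.824ms @ 33/14 + 395.604ms (3/7)
6. 2571.429ms @ 39/14 + 197.802ms (3/14)
7. 2769.231ms @ 3 + 1384.615ms (3/2)
8. 4153.846ms @ 9/2 + 1384.615ms (3/2)

note 6 onset = 39/14b = 2571.429ms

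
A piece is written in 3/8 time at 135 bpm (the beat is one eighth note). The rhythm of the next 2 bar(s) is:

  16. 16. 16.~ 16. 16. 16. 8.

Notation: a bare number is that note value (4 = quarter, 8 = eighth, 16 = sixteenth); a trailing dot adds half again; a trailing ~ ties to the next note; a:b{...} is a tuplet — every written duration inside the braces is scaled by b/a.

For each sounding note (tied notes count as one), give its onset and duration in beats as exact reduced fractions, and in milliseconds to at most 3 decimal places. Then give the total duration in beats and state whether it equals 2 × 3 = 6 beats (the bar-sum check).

1) 0.0ms=0b +333.333ms=3/4b
2) 333.333ms=3/4b +333.333ms=3/4b
3) 666.667ms=3/2b +666.667ms=3/2b
4) 1333.333ms=3b +333.333ms=3/4b
5) 1666.667ms=15/4b +333.333ms=3/4b
6) 2000.0ms=9/2b +666.667ms=3/2b
Σ=6b of 6 (135bpm 3/8) — PASS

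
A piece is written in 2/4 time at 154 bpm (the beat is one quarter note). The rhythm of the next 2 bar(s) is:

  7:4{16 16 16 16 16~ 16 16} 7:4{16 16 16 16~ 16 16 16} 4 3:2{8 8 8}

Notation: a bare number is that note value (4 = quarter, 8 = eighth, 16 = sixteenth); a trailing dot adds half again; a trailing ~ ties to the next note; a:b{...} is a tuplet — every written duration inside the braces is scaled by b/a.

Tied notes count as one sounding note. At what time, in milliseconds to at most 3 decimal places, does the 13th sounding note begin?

note 13 onset = 2b = 779.221ms

1. 0.0ms @ 0 + 55.659ms (1/7)
2. 55.659ms @ 1/7 + 55.659ms (1/7)
3. 111.317ms @ 2/7 + 55.659ms (1/7)
4. 166.976ms @ 3/7 + 55.659ms (1/7)
5. 222.635ms @ 4/7 + 111.317ms (2/7)
6. 333.952ms @ 6/7 + 55.659ms (1/7)
7. 389.61ms @ 1 + 55.659ms (1/7)
8. 445.269ms @ 8/7 + 55.659ms (1/7)
9. 500.928ms @ 9/7 + 55.659ms (1/7)
10. 556.586ms @ 10/7 + 111.317ms (2/7)
11. 667.904ms @ 12/7 + 55.659ms (1/7)
12. 723.562ms @ 13/7 + 55.659ms (1/7)
13. 779.221ms @ 2 + 389.61ms (1)
14. 1168.831ms @ 3 + 129.87ms (1/3)
15. 1298.701ms @ 10/3 + 129.87ms (1/3)
16. 1428.571ms @ 11/3 + 129.87ms (1/3)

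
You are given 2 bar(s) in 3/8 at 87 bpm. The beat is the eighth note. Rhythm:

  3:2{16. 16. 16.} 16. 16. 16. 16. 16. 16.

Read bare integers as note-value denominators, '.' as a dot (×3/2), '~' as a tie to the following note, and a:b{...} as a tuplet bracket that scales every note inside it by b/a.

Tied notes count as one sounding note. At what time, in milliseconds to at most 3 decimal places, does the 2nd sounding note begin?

1. 0.0ms @ 0 + 344.828ms (1/2)
2. 344.828ms @ 1/2 + 344.828ms (1/2)
3. 689.655ms @ 1 + 344.828ms (1/2)
4. 1034.483ms @ 3/2 + 517.241ms (3/4)
5. 1551.724ms @ 9/4 + 517.241ms (3/4)
6. 2068.966ms @ 3 + 517.241ms (3/4)
7. 2586.207ms @ 15/4 + 517.241ms (3/4)
8. 3103.448ms @ 9/2 + 517.241ms (3/4)
9. 3620.69ms @ 21/4 + 517.241ms (3/4)

note 2 onset = 1/2b = 344.828ms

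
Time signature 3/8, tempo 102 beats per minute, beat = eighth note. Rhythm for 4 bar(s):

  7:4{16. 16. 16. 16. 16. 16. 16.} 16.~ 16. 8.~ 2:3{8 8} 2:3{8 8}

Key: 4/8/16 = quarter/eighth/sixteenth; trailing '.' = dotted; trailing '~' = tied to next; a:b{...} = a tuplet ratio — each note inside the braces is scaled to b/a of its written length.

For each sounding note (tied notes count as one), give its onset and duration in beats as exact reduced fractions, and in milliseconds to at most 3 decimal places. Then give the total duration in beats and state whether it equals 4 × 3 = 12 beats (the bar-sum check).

1) 0.0ms=0b +252.101ms=3/7b
2) 252.101ms=3/7b +252.101ms=3/7b
3) 504.202ms=6/7b +252.101ms=3/7b
4) 756.303ms=9/7b +252.101ms=3/7b
5) 1008.403ms=12/7b +252.101ms=3/7b
6) 1260.504ms=15/7b +252.101ms=3/7b
7) 1512.605ms=18/7b +252.101ms=3/7b
8) 1764.706ms=3b +882.353ms=3/2b
9) 2647.059ms=9/2b +1764.706ms=3b
10) 4411.765ms=15/2b +882.353ms=3/2b
11) 5294.118ms=9b +882.353ms=3/2b
12) 6176.471ms=21/2b +882.353ms=3/2b
Σ=12b of 12 (102bpm 3/8) — PASS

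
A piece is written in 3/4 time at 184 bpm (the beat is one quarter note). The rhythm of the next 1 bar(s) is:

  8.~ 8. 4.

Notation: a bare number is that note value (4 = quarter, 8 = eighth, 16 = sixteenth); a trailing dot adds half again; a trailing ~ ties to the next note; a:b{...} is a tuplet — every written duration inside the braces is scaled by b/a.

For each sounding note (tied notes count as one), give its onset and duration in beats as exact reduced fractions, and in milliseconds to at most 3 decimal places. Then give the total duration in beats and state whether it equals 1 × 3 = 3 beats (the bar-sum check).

1) 0.0ms=0b +489.13ms=3/2b
2) 489.13ms=3/2b +489.13ms=3/2b
Σ=3b of 3 (184bpm 3/4) — PASS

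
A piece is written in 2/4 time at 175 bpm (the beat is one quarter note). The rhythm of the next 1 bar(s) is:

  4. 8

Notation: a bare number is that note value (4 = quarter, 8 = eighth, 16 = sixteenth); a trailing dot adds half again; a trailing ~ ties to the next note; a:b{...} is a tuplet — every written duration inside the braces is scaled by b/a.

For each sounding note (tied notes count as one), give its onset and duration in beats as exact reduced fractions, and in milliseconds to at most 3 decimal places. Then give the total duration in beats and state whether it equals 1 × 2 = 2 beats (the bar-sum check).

1) 0.0ms=0b +514.286ms=3/2b
2) 514.286ms=3/2b +171.429ms=1/2b
Σ=2b of 2 (175bpm 2/4) — PASS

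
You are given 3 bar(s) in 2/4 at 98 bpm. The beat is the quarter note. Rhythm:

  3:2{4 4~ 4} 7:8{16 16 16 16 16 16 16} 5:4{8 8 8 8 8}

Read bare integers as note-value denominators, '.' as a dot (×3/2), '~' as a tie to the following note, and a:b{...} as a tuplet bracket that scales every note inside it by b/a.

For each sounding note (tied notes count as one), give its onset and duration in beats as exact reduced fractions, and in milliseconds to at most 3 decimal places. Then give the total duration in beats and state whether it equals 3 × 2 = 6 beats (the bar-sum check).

1) 0.0ms=0b +408.163ms=2/3b
2) 408.163ms=2/3b +816.327ms=4/3b
3) 1224.49ms=2b +174.927ms=2/7b
4) 1399.417ms=16/7b +174.927ms=2/7b
5) 1574.344ms=18/7b +174.927ms=2/7b
6) 1749.271ms=20/7b +174.927ms=2/7b
7) 1924.198ms=22/7b +174.927ms=2/7b
8) 2099.125ms=24/7b +174.927ms=2/7b
9) 2274.052ms=26/7b +174.927ms=2/7b
10) 2448.98ms=4b +244.898ms=2/5b
11) 2693.878ms=22/5b +244.898ms=2/5b
12) 2938.776ms=24/5b +244.898ms=2/5b
13) 3183.673ms=26/5b +244.898ms=2/5b
14) 3428.571ms=28/5b +244.898ms=2/5b
Σ=6b of 6 (98bpm 2/4) — PASS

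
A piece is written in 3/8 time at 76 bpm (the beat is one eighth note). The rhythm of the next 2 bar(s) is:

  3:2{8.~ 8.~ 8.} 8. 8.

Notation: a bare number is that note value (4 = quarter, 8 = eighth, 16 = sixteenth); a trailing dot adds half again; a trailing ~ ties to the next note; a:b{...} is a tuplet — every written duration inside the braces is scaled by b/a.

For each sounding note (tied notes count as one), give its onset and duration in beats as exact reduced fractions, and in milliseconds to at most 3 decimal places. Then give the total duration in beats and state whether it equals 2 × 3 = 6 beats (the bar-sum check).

1) 0.0ms=0b +2368.421ms=3b
2) 2368.421ms=3b +1184.211ms=3/2b
3) 3552.632ms=9/2b +1184.211ms=3/2b
Σ=6b of 6 (76bpm 3/8) — PASS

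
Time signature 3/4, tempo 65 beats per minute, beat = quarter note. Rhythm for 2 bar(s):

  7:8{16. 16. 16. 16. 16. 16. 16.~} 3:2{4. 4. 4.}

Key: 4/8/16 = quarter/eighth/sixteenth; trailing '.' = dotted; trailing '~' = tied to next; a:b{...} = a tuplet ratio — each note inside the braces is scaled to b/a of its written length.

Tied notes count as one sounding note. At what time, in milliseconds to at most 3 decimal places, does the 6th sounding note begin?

1. 0.0ms @ 0 + 395.604ms (3/7)
2. 395.604ms @ 3/7 + 395.604ms (3/7)
3. 791.209ms @ 6/7 + 395.604ms (3/7)
4. 1186.813ms @ 9/7 + 395.604ms (3/7)
5. 1582.418ms @ 12/7 + 395.604ms (3/7)
6. 1978.022ms @ 15/7 + 395.604ms (3/7)
7. 2373.626ms @ 18/7 + 1318.681ms (10/7)
8. 3692.308ms @ 4 + 923.077ms (1)
9. 4615.385ms @ 5 + 923.077ms (1)

note 6 onset = 15/7b = 1978.022ms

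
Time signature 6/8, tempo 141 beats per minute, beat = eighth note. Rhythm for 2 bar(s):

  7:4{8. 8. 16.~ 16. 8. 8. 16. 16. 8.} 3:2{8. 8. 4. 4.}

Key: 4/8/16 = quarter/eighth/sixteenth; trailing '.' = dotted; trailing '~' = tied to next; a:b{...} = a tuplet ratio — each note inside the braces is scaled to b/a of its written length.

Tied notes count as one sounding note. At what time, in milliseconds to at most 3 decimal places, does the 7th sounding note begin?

1. 0.0ms @ 0 + 364.742ms (6/7)
2. 364.742ms @ 6/7 + 364.742ms (6/7)
3. 729.483ms @ 12/7 + 364.742ms (6/7)
4. 1094.225ms @ 18/7 + 364.742ms (6/7)
5. 1458.967ms @ 24/7 + 364.742ms (6/7)
6. 1823.708ms @ 30/7 + 182.371ms (3/7)
7. 2006.079ms @ 33/7 + 182.371ms (3/7)
8. 2188.45ms @ 36/7 + 364.742ms (6/7)
9. 2553.191ms @ 6 + 425.532ms (1)
10. 2978.723ms @ 7 + 425.532ms (1)
11. 3404.255ms @ 8 + 851.064ms (2)
12. 4255.319ms @ 10 + 851.064ms (2)

note 7 onset = 33/7b = 2006.079ms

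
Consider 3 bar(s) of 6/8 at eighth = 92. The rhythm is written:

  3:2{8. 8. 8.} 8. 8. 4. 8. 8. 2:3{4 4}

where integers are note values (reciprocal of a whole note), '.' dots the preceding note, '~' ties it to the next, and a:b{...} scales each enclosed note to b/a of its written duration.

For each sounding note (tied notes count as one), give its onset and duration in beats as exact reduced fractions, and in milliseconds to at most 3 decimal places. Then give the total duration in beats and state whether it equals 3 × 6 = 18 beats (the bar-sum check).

1) 0.0ms=0b +652.174ms=1b
2) 652.174ms=1b +652.174ms=1b
3) 1304.348ms=2b +652.174ms=1b
4) 1956.522ms=3b +978.261ms=3/2b
5) 2934.783ms=9/2b +978.261ms=3/2b
6) 3913.043ms=6b +1956.522ms=3b
7) 5869.565ms=9b +978.261ms=3/2b
8) 6847.826ms=21/2b +978.261ms=3/2b
9) 7826.087ms=12b +1956.522ms=3b
10) 9782.609ms=15b +1956.522ms=3b
Σ=18b of 18 (92bpm 6/8) — PASS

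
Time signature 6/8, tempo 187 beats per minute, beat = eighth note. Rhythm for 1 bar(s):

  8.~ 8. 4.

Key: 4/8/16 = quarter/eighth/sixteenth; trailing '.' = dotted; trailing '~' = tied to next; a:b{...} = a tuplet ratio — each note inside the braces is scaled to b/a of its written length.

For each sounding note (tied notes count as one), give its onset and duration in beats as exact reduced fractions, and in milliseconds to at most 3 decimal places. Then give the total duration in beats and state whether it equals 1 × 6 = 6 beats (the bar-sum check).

1) 0.0ms=0b +962.567ms=3b
2) 962.567ms=3b +962.567ms=3b
Σ=6b of 6 (187bpm 6/8) — PASS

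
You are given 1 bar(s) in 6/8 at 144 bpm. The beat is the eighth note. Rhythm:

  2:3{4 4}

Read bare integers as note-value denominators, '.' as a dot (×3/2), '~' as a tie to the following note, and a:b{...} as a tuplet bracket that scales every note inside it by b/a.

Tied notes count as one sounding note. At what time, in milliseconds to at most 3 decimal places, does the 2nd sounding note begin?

note 2 onset = 3b = 1250.0ms

1. 0.0ms @ 0 + 1250.0ms (3)
2. 1250.0ms @ 3 + 1250.0ms (3)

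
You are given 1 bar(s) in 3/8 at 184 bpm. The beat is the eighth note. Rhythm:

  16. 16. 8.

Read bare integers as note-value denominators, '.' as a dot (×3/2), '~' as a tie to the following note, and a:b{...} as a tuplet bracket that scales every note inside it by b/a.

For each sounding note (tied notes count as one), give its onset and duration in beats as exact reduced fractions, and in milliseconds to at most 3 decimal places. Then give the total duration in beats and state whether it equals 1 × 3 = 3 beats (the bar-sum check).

1) 0.0ms=0b +244.565ms=3/4b
2) 244.565ms=3/4b +244.565ms=3/4b
3) 489.13ms=3/2b +489.13ms=3/2b
Σ=3b of 3 (184bpm 3/8) — PASS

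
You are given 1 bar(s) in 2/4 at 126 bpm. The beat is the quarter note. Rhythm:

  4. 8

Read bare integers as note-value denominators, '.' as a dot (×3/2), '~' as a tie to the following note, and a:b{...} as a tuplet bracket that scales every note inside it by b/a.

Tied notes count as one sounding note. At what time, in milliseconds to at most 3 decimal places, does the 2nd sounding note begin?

1. 0.0ms @ 0 + 714.286ms (3/2)
2. 714.286ms @ 3/2 + 238.095ms (1/2)

note 2 onset = 3/2b = 714.286ms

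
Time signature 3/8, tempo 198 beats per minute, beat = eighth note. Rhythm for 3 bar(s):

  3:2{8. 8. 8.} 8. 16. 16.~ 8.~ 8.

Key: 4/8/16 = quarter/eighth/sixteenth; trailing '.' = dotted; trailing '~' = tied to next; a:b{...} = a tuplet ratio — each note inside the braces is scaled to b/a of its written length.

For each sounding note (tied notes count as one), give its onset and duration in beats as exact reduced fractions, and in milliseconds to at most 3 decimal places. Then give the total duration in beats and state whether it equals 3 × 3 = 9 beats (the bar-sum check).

1) 0.0ms=0b +303.03ms=1b
2) 303.03ms=1b +303.03ms=1b
3) 606.061ms=2b +303.03ms=1b
4) 909.091ms=3b +454.545ms=3/2b
5) 1363.636ms=9/2b +227.273ms=3/4b
6) 1590.909ms=21/4b +1136.364ms=15/4b
Σ=9b of 9 (198bpm 3/8) — PASS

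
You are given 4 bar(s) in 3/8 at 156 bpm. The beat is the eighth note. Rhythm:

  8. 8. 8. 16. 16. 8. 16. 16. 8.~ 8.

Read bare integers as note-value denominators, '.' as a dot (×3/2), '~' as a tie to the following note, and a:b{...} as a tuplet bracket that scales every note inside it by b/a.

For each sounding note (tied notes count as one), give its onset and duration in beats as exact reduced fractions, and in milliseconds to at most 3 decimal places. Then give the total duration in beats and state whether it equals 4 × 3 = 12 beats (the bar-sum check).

1) 0.0ms=0b +576.923ms=3/2b
2) 576.923ms=3/2b +576.923ms=3/2b
3) 1153.846ms=3b +576.923ms=3/2b
4) 1730.769ms=9/2b +288.462ms=3/4b
5) 2019.231ms=21/4b +288.462ms=3/4b
6) 2307.692ms=6b +576.923ms=3/2b
7) 2884.615ms=15/2b +288.462ms=3/4b
8) 3173.077ms=33/4b +288.462ms=3/4b
9) 3461.538ms=9b +1153.846ms=3b
Σ=12b of 12 (156bpm 3/8) — PASS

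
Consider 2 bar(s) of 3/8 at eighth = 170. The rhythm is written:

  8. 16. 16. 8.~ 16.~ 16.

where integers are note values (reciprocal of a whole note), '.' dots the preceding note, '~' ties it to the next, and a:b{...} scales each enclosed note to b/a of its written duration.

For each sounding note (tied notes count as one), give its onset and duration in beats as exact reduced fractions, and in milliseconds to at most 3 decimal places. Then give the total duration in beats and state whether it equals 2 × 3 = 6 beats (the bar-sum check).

1) 0.0ms=0b +529.412ms=3/2b
2) 529.412ms=3/2b +264.706ms=3/4b
3) 794.118ms=9/4b +264.706ms=3/4b
4) 1058.824ms=3b +1058.824ms=3b
Σ=6b of 6 (170bpm 3/8) — PASS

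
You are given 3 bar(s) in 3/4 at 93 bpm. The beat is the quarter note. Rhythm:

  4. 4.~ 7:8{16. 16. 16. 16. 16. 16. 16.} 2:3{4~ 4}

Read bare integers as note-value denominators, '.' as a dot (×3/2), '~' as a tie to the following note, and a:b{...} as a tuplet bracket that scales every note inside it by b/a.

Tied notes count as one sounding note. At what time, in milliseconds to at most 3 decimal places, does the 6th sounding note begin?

note 6 onset = 33/7b = 3041.475ms

1. 0.0ms @ 0 + 967.742ms (3/2)
2. 967.742ms @ 3/2 + 1244.24ms (27/14)
3. 2211.982ms @ 24/7 + 276.498ms (3/7)
4. 2488.479ms @ 27/7 + 276.498ms (3/7)
5. 2764.977ms @ 30/7 + 276.498ms (3/7)
6. 3041.475ms @ 33/7 + 276.498ms (3/7)
7. 3317.972ms @ 36/7 + 276.498ms (3/7)
8. 3594.47ms @ 39/7 + 276.498ms (3/7)
9. 3870.968ms @ 6 + 1935.484ms (3)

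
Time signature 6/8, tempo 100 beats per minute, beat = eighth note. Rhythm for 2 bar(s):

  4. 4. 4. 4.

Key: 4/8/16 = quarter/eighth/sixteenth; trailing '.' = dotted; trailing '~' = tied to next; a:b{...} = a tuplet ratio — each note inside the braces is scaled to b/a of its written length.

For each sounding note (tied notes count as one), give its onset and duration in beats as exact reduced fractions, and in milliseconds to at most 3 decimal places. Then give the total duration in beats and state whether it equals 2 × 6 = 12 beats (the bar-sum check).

1) 0.0ms=0b +1800.0ms=3b
2) 1800.0ms=3b +1800.0ms=3b
3) 3600.0ms=6b +1800.0ms=3b
4) 5400.0ms=9b +1800.0ms=3b
Σ=12b of 12 (100bpm 6/8) — PASS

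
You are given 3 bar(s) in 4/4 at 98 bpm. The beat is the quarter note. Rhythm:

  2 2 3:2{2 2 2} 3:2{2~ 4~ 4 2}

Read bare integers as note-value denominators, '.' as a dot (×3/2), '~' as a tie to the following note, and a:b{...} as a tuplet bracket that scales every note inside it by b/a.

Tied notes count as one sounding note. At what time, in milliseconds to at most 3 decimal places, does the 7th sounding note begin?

1. 0.0ms @ 0 + 1224.49ms (2)
2. 1224.49ms @ 2 + 1224.49ms (2)
3. 2448.98ms @ 4 + 816.327ms (4/3)
4. 3265.306ms @ 16/3 + 816.327ms (4/3)
5. 4081.633ms @ 20/3 + 816.327ms (4/3)
6. 4897.959ms @ 8 + 1632.653ms (8/3)
7. 6530.612ms @ 32/3 + 816.327ms (4/3)

note 7 onset = 32/3b = 6530.612ms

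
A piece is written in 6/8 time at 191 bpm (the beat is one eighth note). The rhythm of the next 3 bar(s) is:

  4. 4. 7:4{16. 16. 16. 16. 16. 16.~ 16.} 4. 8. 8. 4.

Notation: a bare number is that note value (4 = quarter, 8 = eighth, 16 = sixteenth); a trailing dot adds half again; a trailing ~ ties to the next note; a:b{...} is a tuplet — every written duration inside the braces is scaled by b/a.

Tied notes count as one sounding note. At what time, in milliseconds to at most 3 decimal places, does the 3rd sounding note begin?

note 3 onset = 6b = 1884.817ms

1. 0.0ms @ 0 + 942.408ms (3)
2. 942.408ms @ 3 + 942.408ms (3)
3. 1884.817ms @ 6 + 134.63ms (3/7)
4. 2019.447ms @ 45/7 + 134.63ms (3/7)
5. 2154.076ms @ 48/7 + 134.63ms (3/7)
6. 2288.706ms @ 51/7 + 134.63ms (3/7)
7. 2423.336ms @ 54/7 + 134.63ms (3/7)
8. 2557.966ms @ 57/7 + 269.26ms (6/7)
9. 2827.225ms @ 9 + 942.408ms (3)
10. 3769.634ms @ 12 + 471.204ms (3/2)
11. 4240.838ms @ 27/2 + 471.204ms (3/2)
12. 4712.042ms @ 15 + 942.408ms (3)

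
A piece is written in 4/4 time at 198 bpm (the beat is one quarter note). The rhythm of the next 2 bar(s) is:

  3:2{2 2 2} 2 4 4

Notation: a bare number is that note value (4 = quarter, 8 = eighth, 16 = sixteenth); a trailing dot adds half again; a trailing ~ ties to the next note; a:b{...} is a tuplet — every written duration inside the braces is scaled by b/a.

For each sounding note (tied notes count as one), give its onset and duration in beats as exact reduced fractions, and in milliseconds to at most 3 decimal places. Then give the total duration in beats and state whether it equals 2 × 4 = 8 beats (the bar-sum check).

1) 0.0ms=0b +404.04ms=4/3b
2) 404.04ms=4/3b +404.04ms=4/3b
3) 808.081ms=8/3b +404.04ms=4/3b
4) 1212.121ms=4b +606.061ms=2b
5) 1818.182ms=6b +303.03ms=1b
6) 2121.212ms=7b +303.03ms=1b
Σ=8b of 8 (198bpm 4/4) — PASS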